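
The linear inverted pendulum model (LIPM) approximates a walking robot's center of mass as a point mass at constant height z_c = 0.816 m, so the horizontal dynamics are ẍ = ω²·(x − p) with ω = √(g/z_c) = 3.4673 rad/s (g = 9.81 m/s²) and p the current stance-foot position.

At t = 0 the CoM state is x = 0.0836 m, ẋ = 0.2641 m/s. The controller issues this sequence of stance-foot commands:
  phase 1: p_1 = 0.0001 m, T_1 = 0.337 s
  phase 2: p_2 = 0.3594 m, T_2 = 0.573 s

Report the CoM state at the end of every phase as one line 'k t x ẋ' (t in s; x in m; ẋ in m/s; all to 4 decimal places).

1 0.3370 0.2581 0.8866
2 0.9100 0.8977 2.0364

phase 1: p=0.0001, T=0.337, ωT=1.168480, cosh=1.763969, sinh=1.453130; start (x,ẋ)=(0.083600, 0.264100) → end (x,ẋ)=(0.258075, 0.886574)
phase 2: p=0.3594, T=0.573, ωT=1.986763, cosh=3.714515, sinh=3.577376; start (x,ẋ)=(0.258075, 0.886574) → end (x,ẋ)=(0.897745, 2.036367)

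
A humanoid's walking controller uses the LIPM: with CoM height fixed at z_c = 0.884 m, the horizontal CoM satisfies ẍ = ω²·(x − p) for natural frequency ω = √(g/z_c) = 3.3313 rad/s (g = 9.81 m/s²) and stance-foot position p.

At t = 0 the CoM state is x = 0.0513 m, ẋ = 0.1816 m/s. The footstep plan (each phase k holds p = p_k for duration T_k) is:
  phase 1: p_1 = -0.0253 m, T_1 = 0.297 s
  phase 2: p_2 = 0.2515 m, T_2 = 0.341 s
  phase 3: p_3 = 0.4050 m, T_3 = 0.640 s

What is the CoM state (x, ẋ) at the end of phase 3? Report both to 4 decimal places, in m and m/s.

phase 1: p=-0.0253, T=0.297, ωT=0.989396, cosh=1.530705, sinh=1.158904; start (x,ẋ)=(0.051300, 0.181600) → end (x,ẋ)=(0.155128, 0.573702)
phase 2: p=0.2515, T=0.341, ωT=1.135973, cosh=1.717656, sinh=1.396547; start (x,ẋ)=(0.155128, 0.573702) → end (x,ẋ)=(0.326473, 0.537069)
phase 3: p=0.4050, T=0.640, ωT=2.132032, cosh=4.275290, sinh=4.156694; start (x,ẋ)=(0.326473, 0.537069) → end (x,ẋ)=(0.739412, 1.208746)

x = 0.7394, ẋ = 1.2087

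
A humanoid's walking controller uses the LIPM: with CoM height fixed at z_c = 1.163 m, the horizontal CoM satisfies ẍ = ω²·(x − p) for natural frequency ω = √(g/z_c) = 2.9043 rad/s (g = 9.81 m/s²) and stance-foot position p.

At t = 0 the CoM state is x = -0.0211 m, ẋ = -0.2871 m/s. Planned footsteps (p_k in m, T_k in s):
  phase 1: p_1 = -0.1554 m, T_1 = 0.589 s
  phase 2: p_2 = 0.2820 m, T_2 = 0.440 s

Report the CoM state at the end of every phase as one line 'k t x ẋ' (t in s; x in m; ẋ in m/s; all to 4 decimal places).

phase 1: p=-0.1554, T=0.589, ωT=1.710633, cosh=2.856606, sinh=2.675855; start (x,ẋ)=(-0.021100, -0.287100) → end (x,ẋ)=(-0.036275, 0.223579)
phase 2: p=0.2820, T=0.440, ωT=1.277892, cosh=1.933845, sinh=1.655221; start (x,ẋ)=(-0.036275, 0.223579) → end (x,ẋ)=(-0.206073, -1.097664)

1 0.5890 -0.0363 0.2236
2 1.0290 -0.2061 -1.0977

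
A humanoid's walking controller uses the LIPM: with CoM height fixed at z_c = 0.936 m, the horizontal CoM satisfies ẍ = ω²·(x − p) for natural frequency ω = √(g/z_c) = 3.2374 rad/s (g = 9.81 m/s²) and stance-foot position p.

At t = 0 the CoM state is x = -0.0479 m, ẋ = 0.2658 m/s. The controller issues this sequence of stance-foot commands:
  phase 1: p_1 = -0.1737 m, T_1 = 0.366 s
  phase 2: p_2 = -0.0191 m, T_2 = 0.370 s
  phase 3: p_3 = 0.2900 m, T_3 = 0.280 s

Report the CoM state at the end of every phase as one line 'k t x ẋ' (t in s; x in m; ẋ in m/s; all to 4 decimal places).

phase 1: p=-0.1737, T=0.366, ωT=1.184888, cosh=1.788051, sinh=1.482271; start (x,ẋ)=(-0.047900, 0.265800) → end (x,ẋ)=(0.172936, 1.078941)
phase 2: p=-0.0191, T=0.370, ωT=1.197838, cosh=1.807396, sinh=1.505550; start (x,ẋ)=(0.172936, 1.078941) → end (x,ẋ)=(0.829745, 2.886068)
phase 3: p=0.2900, T=0.280, ωT=0.906472, cosh=1.439760, sinh=1.035813; start (x,ẋ)=(0.829745, 2.886068) → end (x,ẋ)=(1.990507, 5.965195)

1 0.3660 0.1729 1.0789
2 0.7360 0.8297 2.8861
3 1.0160 1.9905 5.9652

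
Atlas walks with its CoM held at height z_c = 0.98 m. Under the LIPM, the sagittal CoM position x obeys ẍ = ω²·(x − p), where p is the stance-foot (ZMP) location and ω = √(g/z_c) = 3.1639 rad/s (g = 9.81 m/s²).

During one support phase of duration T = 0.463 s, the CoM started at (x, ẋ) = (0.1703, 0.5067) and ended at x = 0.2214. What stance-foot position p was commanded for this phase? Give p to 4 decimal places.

p = 0.3868

ωT = 3.1639·0.463 = 1.464886; cosh(ωT) = 2.279077, sinh(ωT) = 2.047972
x(T) = p + (x₀−p)·cosh(ωT) + (ẋ₀/ω)·sinh(ωT) ⇒ p·(1 − cosh) = x(T) − x₀·cosh − (ẋ₀/ω)·sinh
numerator   = 0.2214 − (0.1703)·2.279077 − (0.5067/3.1639)·2.047972 = -0.494710
denominator = 1 − 2.279077 = -1.279077
p = -0.494710 / -1.279077 = 0.3868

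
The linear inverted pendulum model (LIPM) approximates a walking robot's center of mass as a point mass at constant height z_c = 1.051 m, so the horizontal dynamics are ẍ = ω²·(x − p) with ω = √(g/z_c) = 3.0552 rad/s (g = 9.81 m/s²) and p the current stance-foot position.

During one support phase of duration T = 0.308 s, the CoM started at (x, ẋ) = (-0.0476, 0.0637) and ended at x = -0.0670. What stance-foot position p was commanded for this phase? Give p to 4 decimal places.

ωT = 3.0552·0.308 = 0.941002; cosh(ωT) = 1.476392, sinh(ωT) = 1.086155
x(T) = p + (x₀−p)·cosh(ωT) + (ẋ₀/ω)·sinh(ωT) ⇒ p·(1 − cosh) = x(T) − x₀·cosh − (ẋ₀/ω)·sinh
numerator   = -0.0670 − (-0.0476)·1.476392 − (0.0637/3.0552)·1.086155 = -0.019370
denominator = 1 − 1.476392 = -0.476392
p = -0.019370 / -0.476392 = 0.0407

p = 0.0407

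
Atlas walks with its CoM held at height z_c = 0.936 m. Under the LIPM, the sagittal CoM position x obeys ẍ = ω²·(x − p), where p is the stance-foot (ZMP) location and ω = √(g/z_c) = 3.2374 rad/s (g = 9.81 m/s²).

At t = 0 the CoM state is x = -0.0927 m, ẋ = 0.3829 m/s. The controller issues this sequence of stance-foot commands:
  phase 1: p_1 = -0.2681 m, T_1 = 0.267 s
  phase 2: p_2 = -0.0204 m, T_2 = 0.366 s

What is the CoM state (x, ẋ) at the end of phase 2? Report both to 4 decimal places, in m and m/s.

x = 0.6802, ẋ = 2.4894

phase 1: p=-0.2681, T=0.267, ωT=0.864386, cosh=1.397429, sinh=0.976119; start (x,ẋ)=(-0.092700, 0.382900) → end (x,ẋ)=(0.092458, 1.089355)
phase 2: p=-0.0204, T=0.366, ωT=1.184888, cosh=1.788051, sinh=1.482271; start (x,ẋ)=(0.092458, 1.089355) → end (x,ẋ)=(0.680167, 2.489396)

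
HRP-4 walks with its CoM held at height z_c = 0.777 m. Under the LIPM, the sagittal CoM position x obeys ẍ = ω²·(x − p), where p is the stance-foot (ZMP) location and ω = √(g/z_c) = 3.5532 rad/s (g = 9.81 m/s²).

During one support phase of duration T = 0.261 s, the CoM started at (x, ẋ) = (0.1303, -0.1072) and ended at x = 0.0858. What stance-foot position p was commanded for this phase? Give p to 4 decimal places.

ωT = 3.5532·0.261 = 0.927385; cosh(ωT) = 1.461739, sinh(ωT) = 1.066152
x(T) = p + (x₀−p)·cosh(ωT) + (ẋ₀/ω)·sinh(ωT) ⇒ p·(1 − cosh) = x(T) − x₀·cosh − (ẋ₀/ω)·sinh
numerator   = 0.0858 − (0.1303)·1.461739 − (-0.1072/3.5532)·1.066152 = -0.072499
denominator = 1 − 1.461739 = -0.461739
p = -0.072499 / -0.461739 = 0.1570

p = 0.1570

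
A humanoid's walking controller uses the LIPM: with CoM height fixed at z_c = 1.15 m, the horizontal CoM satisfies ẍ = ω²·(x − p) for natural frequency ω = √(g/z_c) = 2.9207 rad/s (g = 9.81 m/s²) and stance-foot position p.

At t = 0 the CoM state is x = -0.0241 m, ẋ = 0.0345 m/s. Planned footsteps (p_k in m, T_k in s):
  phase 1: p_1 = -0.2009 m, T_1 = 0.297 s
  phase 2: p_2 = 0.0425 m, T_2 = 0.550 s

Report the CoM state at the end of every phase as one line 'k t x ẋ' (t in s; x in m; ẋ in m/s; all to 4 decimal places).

phase 1: p=-0.2009, T=0.297, ωT=0.867448, cosh=1.400425, sinh=0.980402; start (x,ẋ)=(-0.024100, 0.034500) → end (x,ẋ)=(0.058276, 0.554575)
phase 2: p=0.0425, T=0.550, ωT=1.606385, cosh=2.592685, sinh=2.392074; start (x,ẋ)=(0.058276, 0.554575) → end (x,ẋ)=(0.537602, 1.548055)

1 0.2970 0.0583 0.5546
2 0.8470 0.5376 1.5481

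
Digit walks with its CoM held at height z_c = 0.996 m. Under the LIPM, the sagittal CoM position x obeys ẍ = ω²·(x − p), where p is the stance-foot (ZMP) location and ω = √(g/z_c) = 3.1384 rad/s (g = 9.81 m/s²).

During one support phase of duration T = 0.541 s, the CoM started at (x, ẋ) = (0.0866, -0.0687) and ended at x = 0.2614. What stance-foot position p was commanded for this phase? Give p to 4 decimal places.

ωT = 3.1384·0.541 = 1.697874; cosh(ωT) = 2.822698, sinh(ωT) = 2.639626
x(T) = p + (x₀−p)·cosh(ωT) + (ẋ₀/ω)·sinh(ωT) ⇒ p·(1 − cosh) = x(T) − x₀·cosh − (ẋ₀/ω)·sinh
numerator   = 0.2614 − (0.0866)·2.822698 − (-0.0687/3.1384)·2.639626 = 0.074736
denominator = 1 − 2.822698 = -1.822698
p = 0.074736 / -1.822698 = -0.0410

p = -0.0410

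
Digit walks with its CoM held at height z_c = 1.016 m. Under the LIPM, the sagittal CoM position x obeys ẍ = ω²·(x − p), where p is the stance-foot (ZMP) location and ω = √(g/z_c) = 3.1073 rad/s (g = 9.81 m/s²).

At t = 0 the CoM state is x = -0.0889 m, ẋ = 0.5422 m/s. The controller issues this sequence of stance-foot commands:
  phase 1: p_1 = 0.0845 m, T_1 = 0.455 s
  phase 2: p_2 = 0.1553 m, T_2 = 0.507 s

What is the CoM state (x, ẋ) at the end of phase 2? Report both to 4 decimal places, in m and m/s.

x = -0.0210, ẋ = -0.4479

phase 1: p=0.0845, T=0.455, ωT=1.413822, cosh=2.177425, sinh=1.934213; start (x,ẋ)=(-0.088900, 0.542200) → end (x,ẋ)=(0.044440, 0.138435)
phase 2: p=0.1553, T=0.507, ωT=1.575401, cosh=2.519802, sinh=2.312878; start (x,ẋ)=(0.044440, 0.138435) → end (x,ẋ)=(-0.021004, -0.447903)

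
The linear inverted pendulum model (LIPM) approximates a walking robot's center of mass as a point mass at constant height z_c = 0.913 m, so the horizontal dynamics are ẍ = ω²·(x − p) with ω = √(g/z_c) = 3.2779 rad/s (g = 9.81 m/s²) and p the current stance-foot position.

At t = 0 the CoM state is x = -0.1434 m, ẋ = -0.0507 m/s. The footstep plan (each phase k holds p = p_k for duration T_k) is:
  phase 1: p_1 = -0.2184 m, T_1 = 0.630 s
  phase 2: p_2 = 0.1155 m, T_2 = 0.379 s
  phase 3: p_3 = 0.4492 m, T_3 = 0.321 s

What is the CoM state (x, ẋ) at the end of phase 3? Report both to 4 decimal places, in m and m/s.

x = 0.5692, ẋ = 0.8820

phase 1: p=-0.2184, T=0.630, ωT=2.065077, cosh=4.006357, sinh=3.879548; start (x,ẋ)=(-0.143400, -0.050700) → end (x,ẋ)=(0.022071, 0.750636)
phase 2: p=0.1155, T=0.379, ωT=1.242324, cosh=1.876183, sinh=1.587471; start (x,ẋ)=(0.022071, 0.750636) → end (x,ẋ)=(0.303739, 0.922165)
phase 3: p=0.4492, T=0.321, ωT=1.052206, cosh=1.606564, sinh=1.257398; start (x,ẋ)=(0.303739, 0.922165) → end (x,ẋ)=(0.569249, 0.881982)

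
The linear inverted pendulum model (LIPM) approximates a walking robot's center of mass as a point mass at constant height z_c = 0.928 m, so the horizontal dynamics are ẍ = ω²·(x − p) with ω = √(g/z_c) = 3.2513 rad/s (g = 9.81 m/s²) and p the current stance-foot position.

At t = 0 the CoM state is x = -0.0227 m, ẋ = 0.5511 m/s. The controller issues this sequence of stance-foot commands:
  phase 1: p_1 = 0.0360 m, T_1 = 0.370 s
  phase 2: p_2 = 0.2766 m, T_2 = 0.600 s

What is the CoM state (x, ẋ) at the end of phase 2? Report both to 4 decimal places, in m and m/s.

x = 0.7061, ẋ = 1.5394

phase 1: p=0.0360, T=0.370, ωT=1.202981, cosh=1.815163, sinh=1.514866; start (x,ẋ)=(-0.022700, 0.551100) → end (x,ẋ)=(0.186222, 0.711222)
phase 2: p=0.2766, T=0.600, ωT=1.950780, cosh=3.588168, sinh=3.446004; start (x,ẋ)=(0.186222, 0.711222) → end (x,ẋ)=(0.706122, 1.539388)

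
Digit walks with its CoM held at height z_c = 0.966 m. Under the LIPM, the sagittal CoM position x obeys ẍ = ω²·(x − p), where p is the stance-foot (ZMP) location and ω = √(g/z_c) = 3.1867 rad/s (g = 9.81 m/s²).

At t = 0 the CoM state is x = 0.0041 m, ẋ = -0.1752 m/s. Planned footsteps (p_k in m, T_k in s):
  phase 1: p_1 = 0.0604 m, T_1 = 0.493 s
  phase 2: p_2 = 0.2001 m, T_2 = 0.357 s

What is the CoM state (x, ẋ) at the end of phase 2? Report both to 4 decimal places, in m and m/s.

x = -0.8754, ẋ = -3.2842

phase 1: p=0.0604, T=0.493, ωT=1.571043, cosh=2.509746, sinh=2.301918; start (x,ẋ)=(0.004100, -0.175200) → end (x,ẋ)=(-0.207455, -0.852698)
phase 2: p=0.2001, T=0.357, ωT=1.137652, cosh=1.720003, sinh=1.399432; start (x,ẋ)=(-0.207455, -0.852698) → end (x,ẋ)=(-0.875356, -3.284161)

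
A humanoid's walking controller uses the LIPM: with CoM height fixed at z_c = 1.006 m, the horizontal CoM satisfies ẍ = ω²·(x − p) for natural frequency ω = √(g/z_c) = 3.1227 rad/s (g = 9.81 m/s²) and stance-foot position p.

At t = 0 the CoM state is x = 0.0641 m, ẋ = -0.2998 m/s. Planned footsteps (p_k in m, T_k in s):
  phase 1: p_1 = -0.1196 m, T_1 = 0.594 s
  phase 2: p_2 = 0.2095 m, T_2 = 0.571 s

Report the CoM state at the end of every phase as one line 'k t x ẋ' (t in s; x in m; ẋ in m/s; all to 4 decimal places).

1 0.5940 0.1825 0.8067
2 1.1650 0.8735 2.2234

phase 1: p=-0.1196, T=0.594, ωT=1.854884, cosh=3.273713, sinh=3.117242; start (x,ẋ)=(0.064100, -0.299800) → end (x,ẋ)=(0.182505, 0.806716)
phase 2: p=0.2095, T=0.571, ωT=1.783062, cosh=3.058081, sinh=2.889959; start (x,ẋ)=(0.182505, 0.806716) → end (x,ẋ)=(0.873537, 2.223387)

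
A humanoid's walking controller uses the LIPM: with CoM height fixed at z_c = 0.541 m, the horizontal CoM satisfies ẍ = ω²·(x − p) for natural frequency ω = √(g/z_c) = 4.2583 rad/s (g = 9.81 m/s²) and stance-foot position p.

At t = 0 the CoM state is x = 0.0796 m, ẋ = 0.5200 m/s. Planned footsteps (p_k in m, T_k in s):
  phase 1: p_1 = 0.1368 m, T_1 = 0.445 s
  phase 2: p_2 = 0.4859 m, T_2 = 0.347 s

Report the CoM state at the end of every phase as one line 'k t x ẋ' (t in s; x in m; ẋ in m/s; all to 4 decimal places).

1 0.4450 0.3392 0.9768
2 0.7920 0.6243 0.9546

phase 1: p=0.1368, T=0.445, ωT=1.894944, cosh=3.401250, sinh=3.250923; start (x,ẋ)=(0.079600, 0.520000) → end (x,ẋ)=(0.339233, 0.976807)
phase 2: p=0.4859, T=0.347, ωT=1.477630, cosh=2.305362, sinh=2.077185; start (x,ẋ)=(0.339233, 0.976807) → end (x,ẋ)=(0.624263, 0.954586)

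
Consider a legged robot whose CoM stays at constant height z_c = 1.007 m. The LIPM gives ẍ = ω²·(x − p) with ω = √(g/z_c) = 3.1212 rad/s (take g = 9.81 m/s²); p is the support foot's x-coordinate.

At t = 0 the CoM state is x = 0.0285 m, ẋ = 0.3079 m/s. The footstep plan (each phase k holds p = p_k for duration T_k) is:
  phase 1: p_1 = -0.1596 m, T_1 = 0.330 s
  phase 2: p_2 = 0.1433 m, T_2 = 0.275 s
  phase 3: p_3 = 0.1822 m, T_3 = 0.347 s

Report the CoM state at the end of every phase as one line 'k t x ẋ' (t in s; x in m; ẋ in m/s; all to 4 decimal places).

phase 1: p=-0.1596, T=0.330, ωT=1.029996, cosh=1.579032, sinh=1.222023; start (x,ẋ)=(0.028500, 0.307900) → end (x,ẋ)=(0.257966, 1.203631)
phase 2: p=0.1433, T=0.275, ωT=0.858330, cosh=1.391543, sinh=0.967674; start (x,ẋ)=(0.257966, 1.203631) → end (x,ẋ)=(0.676028, 2.021230)
phase 3: p=0.1822, T=0.347, ωT=1.083056, cosh=1.646126, sinh=1.307567; start (x,ẋ)=(0.676028, 2.021230) → end (x,ẋ)=(1.841858, 5.342599)

1 0.3300 0.2580 1.2036
2 0.6050 0.6760 2.0212
3 0.9520 1.8419 5.3426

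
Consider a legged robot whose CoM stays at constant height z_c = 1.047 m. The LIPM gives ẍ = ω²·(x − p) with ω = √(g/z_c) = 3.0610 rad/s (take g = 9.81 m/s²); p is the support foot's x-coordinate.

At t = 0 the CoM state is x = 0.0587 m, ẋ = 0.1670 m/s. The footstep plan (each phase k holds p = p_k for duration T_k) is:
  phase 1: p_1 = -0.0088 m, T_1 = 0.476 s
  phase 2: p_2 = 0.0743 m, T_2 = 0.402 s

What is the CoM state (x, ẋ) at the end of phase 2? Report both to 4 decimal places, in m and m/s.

phase 1: p=-0.0088, T=0.476, ωT=1.457036, cosh=2.263071, sinh=2.030145; start (x,ẋ)=(0.058700, 0.167000) → end (x,ẋ)=(0.254717, 0.797396)
phase 2: p=0.0743, T=0.402, ωT=1.230522, cosh=1.857578, sinh=1.565438; start (x,ẋ)=(0.254717, 0.797396) → end (x,ẋ)=(0.817237, 2.345747)

x = 0.8172, ẋ = 2.3457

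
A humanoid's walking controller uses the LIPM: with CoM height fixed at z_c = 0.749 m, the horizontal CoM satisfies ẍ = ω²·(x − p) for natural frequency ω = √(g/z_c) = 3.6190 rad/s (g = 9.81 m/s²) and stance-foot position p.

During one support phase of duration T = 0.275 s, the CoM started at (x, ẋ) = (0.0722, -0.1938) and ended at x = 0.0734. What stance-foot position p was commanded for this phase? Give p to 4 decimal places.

p = -0.0464

ωT = 3.6190·0.275 = 0.995225; cosh(ωT) = 1.537487, sinh(ωT) = 1.167846
x(T) = p + (x₀−p)·cosh(ωT) + (ẋ₀/ω)·sinh(ωT) ⇒ p·(1 − cosh) = x(T) − x₀·cosh − (ẋ₀/ω)·sinh
numerator   = 0.0734 − (0.0722)·1.537487 − (-0.1938/3.6190)·1.167846 = 0.024932
denominator = 1 − 1.537487 = -0.537487
p = 0.024932 / -0.537487 = -0.0464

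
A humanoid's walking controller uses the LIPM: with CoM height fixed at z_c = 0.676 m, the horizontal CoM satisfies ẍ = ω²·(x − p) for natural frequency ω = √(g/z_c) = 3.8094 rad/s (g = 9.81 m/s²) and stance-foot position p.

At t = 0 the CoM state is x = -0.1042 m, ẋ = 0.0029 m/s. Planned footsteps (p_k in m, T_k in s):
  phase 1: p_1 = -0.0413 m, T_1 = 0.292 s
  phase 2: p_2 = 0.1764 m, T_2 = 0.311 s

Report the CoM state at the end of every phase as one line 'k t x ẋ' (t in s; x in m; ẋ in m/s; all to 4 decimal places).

phase 1: p=-0.0413, T=0.292, ωT=1.112345, cosh=1.685134, sinh=1.356347; start (x,ẋ)=(-0.104200, 0.002900) → end (x,ẋ)=(-0.146262, -0.320109)
phase 2: p=0.1764, T=0.311, ωT=1.184723, cosh=1.787807, sinh=1.481976; start (x,ẋ)=(-0.146262, -0.320109) → end (x,ẋ)=(-0.524990, -2.393864)

1 0.2920 -0.1463 -0.3201
2 0.6030 -0.5250 -2.3939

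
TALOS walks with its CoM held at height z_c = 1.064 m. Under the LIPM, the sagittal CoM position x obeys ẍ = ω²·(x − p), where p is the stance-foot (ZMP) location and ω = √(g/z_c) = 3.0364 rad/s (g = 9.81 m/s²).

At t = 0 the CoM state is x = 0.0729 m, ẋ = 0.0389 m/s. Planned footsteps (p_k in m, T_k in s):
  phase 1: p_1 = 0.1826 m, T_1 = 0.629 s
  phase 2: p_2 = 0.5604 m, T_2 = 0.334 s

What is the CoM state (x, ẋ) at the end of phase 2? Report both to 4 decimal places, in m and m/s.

phase 1: p=0.1826, T=0.629, ωT=1.909896, cosh=3.450240, sinh=3.302144; start (x,ẋ)=(0.072900, 0.038900) → end (x,ẋ)=(-0.153587, -0.965707)
phase 2: p=0.5604, T=0.334, ωT=1.014158, cosh=1.559874, sinh=1.197166; start (x,ẋ)=(-0.153587, -0.965707) → end (x,ẋ)=(-0.934080, -4.101777)

x = -0.9341, ẋ = -4.1018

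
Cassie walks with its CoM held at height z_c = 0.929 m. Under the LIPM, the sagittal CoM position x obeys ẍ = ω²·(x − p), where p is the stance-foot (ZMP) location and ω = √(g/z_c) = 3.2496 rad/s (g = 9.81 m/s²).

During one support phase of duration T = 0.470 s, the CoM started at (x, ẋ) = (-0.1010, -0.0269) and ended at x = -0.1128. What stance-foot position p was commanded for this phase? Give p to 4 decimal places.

ωT = 3.2496·0.470 = 1.527312; cosh(ωT) = 2.411449, sinh(ωT) = 2.194331
x(T) = p + (x₀−p)·cosh(ωT) + (ẋ₀/ω)·sinh(ωT) ⇒ p·(1 − cosh) = x(T) − x₀·cosh − (ẋ₀/ω)·sinh
numerator   = -0.1128 − (-0.1010)·2.411449 − (-0.0269/3.2496)·2.194331 = 0.148921
denominator = 1 − 2.411449 = -1.411449
p = 0.148921 / -1.411449 = -0.1055

p = -0.1055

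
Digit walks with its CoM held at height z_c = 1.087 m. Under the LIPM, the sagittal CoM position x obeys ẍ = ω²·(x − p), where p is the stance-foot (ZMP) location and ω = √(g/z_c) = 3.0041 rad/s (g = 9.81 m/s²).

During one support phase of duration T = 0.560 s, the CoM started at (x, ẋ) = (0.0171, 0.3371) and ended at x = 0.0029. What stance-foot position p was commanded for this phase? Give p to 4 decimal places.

ωT = 3.0041·0.560 = 1.682296; cosh(ωT) = 2.781918, sinh(ωT) = 2.595971
x(T) = p + (x₀−p)·cosh(ωT) + (ẋ₀/ω)·sinh(ωT) ⇒ p·(1 − cosh) = x(T) − x₀·cosh − (ẋ₀/ω)·sinh
numerator   = 0.0029 − (0.0171)·2.781918 − (0.3371/3.0041)·2.595971 = -0.335973
denominator = 1 − 2.781918 = -1.781918
p = -0.335973 / -1.781918 = 0.1885

p = 0.1885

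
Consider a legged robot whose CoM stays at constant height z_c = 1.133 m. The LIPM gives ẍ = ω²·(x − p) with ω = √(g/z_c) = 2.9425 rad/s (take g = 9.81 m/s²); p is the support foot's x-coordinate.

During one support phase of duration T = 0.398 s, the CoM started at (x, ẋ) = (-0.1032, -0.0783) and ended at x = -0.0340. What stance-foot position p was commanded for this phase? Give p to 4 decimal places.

p = -0.2438

ωT = 2.9425·0.398 = 1.171115; cosh(ωT) = 1.767804, sinh(ωT) = 1.457783
x(T) = p + (x₀−p)·cosh(ωT) + (ẋ₀/ω)·sinh(ωT) ⇒ p·(1 − cosh) = x(T) − x₀·cosh − (ẋ₀/ω)·sinh
numerator   = -0.0340 − (-0.1032)·1.767804 − (-0.0783/2.9425)·1.457783 = 0.187229
denominator = 1 − 1.767804 = -0.767804
p = 0.187229 / -0.767804 = -0.2438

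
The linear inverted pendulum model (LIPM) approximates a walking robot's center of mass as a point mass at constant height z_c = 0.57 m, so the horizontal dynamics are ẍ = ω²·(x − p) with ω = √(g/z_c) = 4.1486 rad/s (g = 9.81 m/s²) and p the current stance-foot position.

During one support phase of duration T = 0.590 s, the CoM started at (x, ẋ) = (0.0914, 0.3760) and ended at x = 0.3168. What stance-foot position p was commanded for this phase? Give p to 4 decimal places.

p = 0.1525

ωT = 4.1486·0.590 = 2.447674; cosh(ωT) = 5.823959, sinh(ωT) = 5.737465
x(T) = p + (x₀−p)·cosh(ωT) + (ẋ₀/ω)·sinh(ωT) ⇒ p·(1 − cosh) = x(T) − x₀·cosh − (ẋ₀/ω)·sinh
numerator   = 0.3168 − (0.0914)·5.823959 − (0.3760/4.1486)·5.737465 = -0.735513
denominator = 1 − 5.823959 = -4.823959
p = -0.735513 / -4.823959 = 0.1525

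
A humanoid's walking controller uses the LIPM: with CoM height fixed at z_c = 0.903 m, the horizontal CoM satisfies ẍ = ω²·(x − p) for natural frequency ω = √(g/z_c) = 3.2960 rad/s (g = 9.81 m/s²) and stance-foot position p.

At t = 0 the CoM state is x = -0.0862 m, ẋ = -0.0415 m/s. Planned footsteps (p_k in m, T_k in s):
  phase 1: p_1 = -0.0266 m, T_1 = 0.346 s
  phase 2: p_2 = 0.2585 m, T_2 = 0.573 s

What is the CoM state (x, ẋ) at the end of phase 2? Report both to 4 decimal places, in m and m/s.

x = -1.4528, ẋ = -5.4909

phase 1: p=-0.0266, T=0.346, ωT=1.140416, cosh=1.723878, sinh=1.404192; start (x,ẋ)=(-0.086200, -0.041500) → end (x,ẋ)=(-0.147023, -0.347383)
phase 2: p=0.2585, T=0.573, ωT=1.888608, cosh=3.380722, sinh=3.229439; start (x,ẋ)=(-0.147023, -0.347383) → end (x,ẋ)=(-1.452829, -5.490888)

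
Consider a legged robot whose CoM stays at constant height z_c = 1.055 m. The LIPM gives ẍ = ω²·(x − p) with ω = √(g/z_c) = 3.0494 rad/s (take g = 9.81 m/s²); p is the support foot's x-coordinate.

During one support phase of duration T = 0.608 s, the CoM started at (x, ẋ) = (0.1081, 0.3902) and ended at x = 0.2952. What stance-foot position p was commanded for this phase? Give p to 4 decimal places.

p = 0.2012

ωT = 3.0494·0.608 = 1.854035; cosh(ωT) = 3.271069, sinh(ωT) = 3.114465
x(T) = p + (x₀−p)·cosh(ωT) + (ẋ₀/ω)·sinh(ωT) ⇒ p·(1 − cosh) = x(T) − x₀·cosh − (ẋ₀/ω)·sinh
numerator   = 0.2952 − (0.1081)·3.271069 − (0.3902/3.0494)·3.114465 = -0.456928
denominator = 1 − 3.271069 = -2.271069
p = -0.456928 / -2.271069 = 0.2012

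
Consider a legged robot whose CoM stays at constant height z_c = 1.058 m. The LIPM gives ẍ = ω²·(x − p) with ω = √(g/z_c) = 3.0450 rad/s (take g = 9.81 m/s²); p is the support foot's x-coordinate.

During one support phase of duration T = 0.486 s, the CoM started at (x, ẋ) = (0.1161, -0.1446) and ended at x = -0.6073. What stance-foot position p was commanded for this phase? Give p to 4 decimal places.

p = 0.5928

ωT = 3.0450·0.486 = 1.479870; cosh(ωT) = 2.310021, sinh(ωT) = 2.082354
x(T) = p + (x₀−p)·cosh(ωT) + (ẋ₀/ω)·sinh(ωT) ⇒ p·(1 − cosh) = x(T) − x₀·cosh − (ẋ₀/ω)·sinh
numerator   = -0.6073 − (0.1161)·2.310021 − (-0.1446/3.0450)·2.082354 = -0.776607
denominator = 1 − 2.310021 = -1.310021
p = -0.776607 / -1.310021 = 0.5928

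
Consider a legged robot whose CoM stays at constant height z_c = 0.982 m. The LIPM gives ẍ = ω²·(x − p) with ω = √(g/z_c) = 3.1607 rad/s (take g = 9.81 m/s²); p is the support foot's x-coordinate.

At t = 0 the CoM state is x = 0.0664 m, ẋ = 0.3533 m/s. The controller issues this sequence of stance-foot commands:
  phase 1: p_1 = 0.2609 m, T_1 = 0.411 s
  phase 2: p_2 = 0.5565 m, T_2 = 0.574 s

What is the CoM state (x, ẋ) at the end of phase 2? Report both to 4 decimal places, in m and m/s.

x = -1.3118, ẋ = -5.7097

phase 1: p=0.2609, T=0.411, ωT=1.299048, cosh=1.969298, sinh=1.696506; start (x,ẋ)=(0.066400, 0.353300) → end (x,ẋ)=(0.067505, -0.347185)
phase 2: p=0.5565, T=0.574, ωT=1.814242, cosh=3.149692, sinh=2.986730; start (x,ẋ)=(0.067505, -0.347185) → end (x,ẋ)=(-1.311757, -5.709711)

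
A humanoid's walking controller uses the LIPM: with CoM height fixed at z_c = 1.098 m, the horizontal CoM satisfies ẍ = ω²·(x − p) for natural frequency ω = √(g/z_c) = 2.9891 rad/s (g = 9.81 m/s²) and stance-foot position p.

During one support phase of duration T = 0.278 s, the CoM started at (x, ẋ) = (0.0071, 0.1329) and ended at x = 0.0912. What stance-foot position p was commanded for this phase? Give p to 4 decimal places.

p = -0.1098

ωT = 2.9891·0.278 = 0.830970; cosh(ωT) = 1.365585, sinh(ωT) = 0.929959
x(T) = p + (x₀−p)·cosh(ωT) + (ẋ₀/ω)·sinh(ωT) ⇒ p·(1 − cosh) = x(T) − x₀·cosh − (ẋ₀/ω)·sinh
numerator   = 0.0912 − (0.0071)·1.365585 − (0.1329/2.9891)·0.929959 = 0.040157
denominator = 1 − 1.365585 = -0.365585
p = 0.040157 / -0.365585 = -0.1098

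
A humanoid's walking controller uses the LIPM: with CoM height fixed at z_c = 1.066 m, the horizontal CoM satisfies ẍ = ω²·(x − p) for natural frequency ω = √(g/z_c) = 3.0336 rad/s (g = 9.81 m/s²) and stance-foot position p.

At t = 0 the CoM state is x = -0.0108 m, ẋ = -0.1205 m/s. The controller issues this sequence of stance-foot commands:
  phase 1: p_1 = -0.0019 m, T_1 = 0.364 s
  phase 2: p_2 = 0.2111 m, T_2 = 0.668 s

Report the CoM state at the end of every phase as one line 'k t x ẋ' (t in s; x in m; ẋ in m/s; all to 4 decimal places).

1 0.3640 -0.0701 -0.2380
2 1.0320 -1.1667 -4.0988

phase 1: p=-0.0019, T=0.364, ωT=1.104230, cosh=1.674184, sinh=1.342718; start (x,ẋ)=(-0.010800, -0.120500) → end (x,ẋ)=(-0.070135, -0.237991)
phase 2: p=0.2111, T=0.668, ωT=2.026445, cosh=3.859434, sinh=3.727631; start (x,ẋ)=(-0.070135, -0.237991) → end (x,ẋ)=(-1.166749, -4.098761)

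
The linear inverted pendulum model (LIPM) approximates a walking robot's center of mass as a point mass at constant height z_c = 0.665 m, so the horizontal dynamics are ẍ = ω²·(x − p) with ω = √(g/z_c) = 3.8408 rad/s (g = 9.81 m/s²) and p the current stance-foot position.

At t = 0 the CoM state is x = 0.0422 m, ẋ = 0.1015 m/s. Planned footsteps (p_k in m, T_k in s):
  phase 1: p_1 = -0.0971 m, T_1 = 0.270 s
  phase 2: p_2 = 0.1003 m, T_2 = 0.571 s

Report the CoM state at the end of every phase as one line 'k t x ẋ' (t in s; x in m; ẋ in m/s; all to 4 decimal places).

phase 1: p=-0.0971, T=0.270, ωT=1.037016, cosh=1.587649, sinh=1.233138; start (x,ẋ)=(0.042200, 0.101500) → end (x,ẋ)=(0.156647, 0.820904)
phase 2: p=0.1003, T=0.571, ωT=2.193097, cosh=4.537249, sinh=4.425678; start (x,ẋ)=(0.156647, 0.820904) → end (x,ẋ)=(1.301874, 4.682448)

1 0.2700 0.1566 0.8209
2 0.8410 1.3019 4.6824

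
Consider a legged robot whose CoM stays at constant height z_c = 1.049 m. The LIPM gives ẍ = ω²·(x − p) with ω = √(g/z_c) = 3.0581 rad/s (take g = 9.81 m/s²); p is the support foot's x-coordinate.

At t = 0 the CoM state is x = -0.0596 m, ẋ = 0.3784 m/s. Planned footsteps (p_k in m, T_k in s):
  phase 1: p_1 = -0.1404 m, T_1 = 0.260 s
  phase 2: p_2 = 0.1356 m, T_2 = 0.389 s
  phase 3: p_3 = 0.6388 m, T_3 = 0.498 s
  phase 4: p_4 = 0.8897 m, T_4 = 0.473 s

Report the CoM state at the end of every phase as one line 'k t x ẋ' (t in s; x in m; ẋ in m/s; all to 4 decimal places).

1 0.2600 0.0764 0.7223
2 0.6490 0.3814 1.0266
3 1.1470 0.7537 0.7470
4 1.6200 1.0749 0.8402

phase 1: p=-0.1404, T=0.260, ωT=0.795106, cosh=1.333105, sinh=0.881571; start (x,ẋ)=(-0.059600, 0.378400) → end (x,ẋ)=(0.076398, 0.722278)
phase 2: p=0.1356, T=0.389, ωT=1.189601, cosh=1.795056, sinh=1.490713; start (x,ẋ)=(0.076398, 0.722278) → end (x,ẋ)=(0.381413, 1.026642)
phase 3: p=0.6388, T=0.498, ωT=1.522934, cosh=2.401865, sinh=2.183794; start (x,ẋ)=(0.381413, 1.026642) → end (x,ẋ)=(0.753718, 0.746959)
phase 4: p=0.8897, T=0.473, ωT=1.446481, cosh=2.241769, sinh=2.006372; start (x,ẋ)=(0.753718, 0.746959) → end (x,ẋ)=(1.074928, 0.840168)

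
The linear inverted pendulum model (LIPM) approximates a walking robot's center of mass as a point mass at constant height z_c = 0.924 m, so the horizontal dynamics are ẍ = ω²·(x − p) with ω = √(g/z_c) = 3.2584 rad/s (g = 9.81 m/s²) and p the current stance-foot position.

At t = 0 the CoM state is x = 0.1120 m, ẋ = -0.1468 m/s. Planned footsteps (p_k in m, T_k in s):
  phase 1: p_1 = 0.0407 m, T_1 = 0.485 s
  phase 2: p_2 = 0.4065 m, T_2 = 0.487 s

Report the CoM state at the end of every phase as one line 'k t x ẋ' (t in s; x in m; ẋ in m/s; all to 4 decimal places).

phase 1: p=0.0407, T=0.485, ωT=1.580324, cosh=2.531219, sinh=2.325310; start (x,ẋ)=(0.112000, -0.146800) → end (x,ẋ)=(0.116414, 0.168642)
phase 2: p=0.4065, T=0.487, ωT=1.586841, cosh=2.546426, sinh=2.341855; start (x,ẋ)=(0.116414, 0.168642) → end (x,ẋ)=(-0.210977, -1.784123)

1 0.4850 0.1164 0.1686
2 0.9720 -0.2110 -1.7841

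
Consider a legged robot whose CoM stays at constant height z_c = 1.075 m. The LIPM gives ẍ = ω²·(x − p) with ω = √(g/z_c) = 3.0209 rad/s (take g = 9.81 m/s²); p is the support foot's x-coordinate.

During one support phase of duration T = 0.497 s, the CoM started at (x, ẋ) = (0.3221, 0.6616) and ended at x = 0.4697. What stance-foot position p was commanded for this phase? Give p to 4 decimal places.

p = 0.5578

ωT = 3.0209·0.497 = 1.501387; cosh(ωT) = 2.355366, sinh(ωT) = 2.132545
x(T) = p + (x₀−p)·cosh(ωT) + (ẋ₀/ω)·sinh(ωT) ⇒ p·(1 − cosh) = x(T) − x₀·cosh − (ẋ₀/ω)·sinh
numerator   = 0.4697 − (0.3221)·2.355366 − (0.6616/3.0209)·2.132545 = -0.756007
denominator = 1 − 2.355366 = -1.355366
p = -0.756007 / -1.355366 = 0.5578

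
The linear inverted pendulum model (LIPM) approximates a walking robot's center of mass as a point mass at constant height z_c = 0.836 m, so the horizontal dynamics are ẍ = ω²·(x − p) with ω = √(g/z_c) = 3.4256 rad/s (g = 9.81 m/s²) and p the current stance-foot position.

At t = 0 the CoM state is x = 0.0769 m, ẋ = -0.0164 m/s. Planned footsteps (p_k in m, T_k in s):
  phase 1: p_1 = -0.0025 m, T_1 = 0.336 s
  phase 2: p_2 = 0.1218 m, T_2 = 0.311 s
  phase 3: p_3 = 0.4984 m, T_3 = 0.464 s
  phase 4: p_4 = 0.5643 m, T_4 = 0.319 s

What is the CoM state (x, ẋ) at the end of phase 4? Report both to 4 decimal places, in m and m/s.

x = 0.0549, ẋ = -1.5731

phase 1: p=-0.0025, T=0.336, ωT=1.151002, cosh=1.738839, sinh=1.422519; start (x,ẋ)=(0.076900, -0.016400) → end (x,ẋ)=(0.128754, 0.358398)
phase 2: p=0.1218, T=0.311, ωT=1.065362, cosh=1.623246, sinh=1.278642; start (x,ẋ)=(0.128754, 0.358398) → end (x,ẋ)=(0.266863, 0.612225)
phase 3: p=0.4984, T=0.464, ωT=1.589478, cosh=2.552612, sinh=2.348580; start (x,ẋ)=(0.266863, 0.612225) → end (x,ẋ)=(0.327115, -0.300010)
phase 4: p=0.5643, T=0.319, ωT=1.092766, cosh=1.658901, sinh=1.323613; start (x,ẋ)=(0.327115, -0.300010) → end (x,ẋ)=(0.054914, -1.573122)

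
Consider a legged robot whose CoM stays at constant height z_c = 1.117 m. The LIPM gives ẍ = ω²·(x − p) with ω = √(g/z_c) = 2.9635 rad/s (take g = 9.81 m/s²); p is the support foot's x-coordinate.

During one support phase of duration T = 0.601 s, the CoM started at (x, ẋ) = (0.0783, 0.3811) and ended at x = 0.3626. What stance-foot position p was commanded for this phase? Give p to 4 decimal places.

ωT = 2.9635·0.601 = 1.781063; cosh(ωT) = 3.052313, sinh(ωT) = 2.883854
x(T) = p + (x₀−p)·cosh(ωT) + (ẋ₀/ω)·sinh(ωT) ⇒ p·(1 − cosh) = x(T) − x₀·cosh − (ẋ₀/ω)·sinh
numerator   = 0.3626 − (0.0783)·3.052313 − (0.3811/2.9635)·2.883854 = -0.247254
denominator = 1 − 3.052313 = -2.052313
p = -0.247254 / -2.052313 = 0.1205

p = 0.1205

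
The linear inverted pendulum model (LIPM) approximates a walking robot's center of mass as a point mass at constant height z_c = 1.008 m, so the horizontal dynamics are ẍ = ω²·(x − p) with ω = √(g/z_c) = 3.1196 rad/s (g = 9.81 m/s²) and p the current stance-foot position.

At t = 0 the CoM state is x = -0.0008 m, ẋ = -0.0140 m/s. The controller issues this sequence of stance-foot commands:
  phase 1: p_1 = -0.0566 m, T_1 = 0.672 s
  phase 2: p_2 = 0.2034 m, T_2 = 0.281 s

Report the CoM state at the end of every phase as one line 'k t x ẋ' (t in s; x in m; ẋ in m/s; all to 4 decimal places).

1 0.6720 0.1559 0.6397
2 0.9530 0.3401 0.7543

phase 1: p=-0.0566, T=0.672, ωT=2.096371, cosh=4.129746, sinh=4.006844; start (x,ẋ)=(-0.000800, -0.014000) → end (x,ẋ)=(0.155858, 0.639670)
phase 2: p=0.2034, T=0.281, ωT=0.876608, cosh=1.409464, sinh=0.993271; start (x,ẋ)=(0.155858, 0.639670) → end (x,ẋ)=(0.340060, 0.754277)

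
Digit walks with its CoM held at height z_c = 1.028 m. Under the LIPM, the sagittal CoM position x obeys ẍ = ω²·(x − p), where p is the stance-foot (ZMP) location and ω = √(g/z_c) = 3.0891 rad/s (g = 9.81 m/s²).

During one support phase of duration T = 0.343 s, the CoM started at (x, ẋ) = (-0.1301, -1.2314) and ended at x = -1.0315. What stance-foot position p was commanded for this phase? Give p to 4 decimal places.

ωT = 3.0891·0.343 = 1.059561; cosh(ωT) = 1.615856, sinh(ωT) = 1.269249
x(T) = p + (x₀−p)·cosh(ωT) + (ẋ₀/ω)·sinh(ωT) ⇒ p·(1 − cosh) = x(T) − x₀·cosh − (ẋ₀/ω)·sinh
numerator   = -1.0315 − (-0.1301)·1.615856 − (-1.2314/3.0891)·1.269249 = -0.315320
denominator = 1 − 1.615856 = -0.615856
p = -0.315320 / -0.615856 = 0.5120

p = 0.5120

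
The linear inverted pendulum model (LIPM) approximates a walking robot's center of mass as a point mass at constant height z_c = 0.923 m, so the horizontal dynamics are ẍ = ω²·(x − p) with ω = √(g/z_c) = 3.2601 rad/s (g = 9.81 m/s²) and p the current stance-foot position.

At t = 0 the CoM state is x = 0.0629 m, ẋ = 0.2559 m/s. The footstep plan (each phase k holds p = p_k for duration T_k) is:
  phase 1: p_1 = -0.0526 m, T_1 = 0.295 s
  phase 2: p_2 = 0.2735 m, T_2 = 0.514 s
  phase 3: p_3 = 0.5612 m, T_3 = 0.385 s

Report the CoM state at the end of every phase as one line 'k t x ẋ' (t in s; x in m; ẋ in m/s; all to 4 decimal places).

1 0.2950 0.2082 0.8042
2 0.8090 0.7290 1.6752
3 1.1940 1.7075 4.0587

phase 1: p=-0.0526, T=0.295, ωT=0.961729, cosh=1.499224, sinh=1.116993; start (x,ẋ)=(0.062900, 0.255900) → end (x,ẋ)=(0.208238, 0.804246)
phase 2: p=0.2735, T=0.514, ωT=1.675691, cosh=2.764833, sinh=2.577654; start (x,ẋ)=(0.208238, 0.804246) → end (x,ẋ)=(0.728953, 1.675184)
phase 3: p=0.5612, T=0.385, ωT=1.255138, cosh=1.896680, sinh=1.611644; start (x,ẋ)=(0.728953, 1.675184) → end (x,ẋ)=(1.707508, 4.058683)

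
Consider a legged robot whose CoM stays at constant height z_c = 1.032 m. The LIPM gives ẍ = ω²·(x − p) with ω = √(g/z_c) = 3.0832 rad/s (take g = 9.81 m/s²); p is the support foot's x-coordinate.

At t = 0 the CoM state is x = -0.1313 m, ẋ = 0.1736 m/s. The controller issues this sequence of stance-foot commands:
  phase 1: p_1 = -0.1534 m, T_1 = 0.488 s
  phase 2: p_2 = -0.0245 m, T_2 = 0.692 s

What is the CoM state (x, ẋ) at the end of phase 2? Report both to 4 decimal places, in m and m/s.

phase 1: p=-0.1534, T=0.488, ωT=1.504602, cosh=2.362233, sinh=2.140127; start (x,ẋ)=(-0.131300, 0.173600) → end (x,ẋ)=(0.019305, 0.555909)
phase 2: p=-0.0245, T=0.692, ωT=2.133574, cosh=4.281706, sinh=4.163293; start (x,ẋ)=(0.019305, 0.555909) → end (x,ẋ)=(0.913715, 2.942538)

x = 0.9137, ẋ = 2.9425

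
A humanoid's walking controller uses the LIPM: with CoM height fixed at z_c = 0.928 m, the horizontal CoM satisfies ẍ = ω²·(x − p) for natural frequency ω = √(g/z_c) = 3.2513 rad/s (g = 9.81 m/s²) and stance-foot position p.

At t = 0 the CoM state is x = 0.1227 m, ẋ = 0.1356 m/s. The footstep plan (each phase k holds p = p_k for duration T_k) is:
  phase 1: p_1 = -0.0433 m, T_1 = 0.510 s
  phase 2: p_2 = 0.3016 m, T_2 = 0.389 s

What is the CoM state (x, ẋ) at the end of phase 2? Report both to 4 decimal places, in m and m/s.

phase 1: p=-0.0433, T=0.510, ωT=1.658163, cosh=2.720073, sinh=2.529585; start (x,ẋ)=(0.122700, 0.135600) → end (x,ẋ)=(0.513732, 1.734099)
phase 2: p=0.3016, T=0.389, ωT=1.264756, cosh=1.912268, sinh=1.629960; start (x,ẋ)=(0.513732, 1.734099) → end (x,ẋ)=(1.576601, 4.440253)

x = 1.5766, ẋ = 4.4403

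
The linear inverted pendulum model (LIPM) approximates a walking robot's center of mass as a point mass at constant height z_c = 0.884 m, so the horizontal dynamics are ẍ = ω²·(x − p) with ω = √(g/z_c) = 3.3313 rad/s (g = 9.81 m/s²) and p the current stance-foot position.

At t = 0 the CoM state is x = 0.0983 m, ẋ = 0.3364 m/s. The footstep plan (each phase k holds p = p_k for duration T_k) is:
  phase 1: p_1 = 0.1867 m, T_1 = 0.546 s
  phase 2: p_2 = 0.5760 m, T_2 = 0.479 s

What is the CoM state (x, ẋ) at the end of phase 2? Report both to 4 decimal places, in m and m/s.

phase 1: p=0.1867, T=0.546, ωT=1.818890, cosh=3.163608, sinh=3.001402; start (x,ẋ)=(0.098300, 0.336400) → end (x,ẋ)=(0.210123, 0.180364)
phase 2: p=0.5760, T=0.479, ωT=1.595693, cosh=2.567256, sinh=2.364488; start (x,ẋ)=(0.210123, 0.180364) → end (x,ẋ)=(-0.235280, -2.418903)

x = -0.2353, ẋ = -2.4189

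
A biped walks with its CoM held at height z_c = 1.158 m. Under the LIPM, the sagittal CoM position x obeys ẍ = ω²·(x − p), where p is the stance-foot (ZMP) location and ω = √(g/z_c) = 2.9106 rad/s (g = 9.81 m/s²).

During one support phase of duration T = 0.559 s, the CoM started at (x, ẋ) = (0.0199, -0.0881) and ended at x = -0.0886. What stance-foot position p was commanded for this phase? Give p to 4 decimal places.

p = 0.0409

ωT = 2.9106·0.559 = 1.627025; cosh(ωT) = 2.642614, sinh(ωT) = 2.446101
x(T) = p + (x₀−p)·cosh(ωT) + (ẋ₀/ω)·sinh(ωT) ⇒ p·(1 − cosh) = x(T) − x₀·cosh − (ẋ₀/ω)·sinh
numerator   = -0.0886 − (0.0199)·2.642614 − (-0.0881/2.9106)·2.446101 = -0.067148
denominator = 1 − 2.642614 = -1.642614
p = -0.067148 / -1.642614 = 0.0409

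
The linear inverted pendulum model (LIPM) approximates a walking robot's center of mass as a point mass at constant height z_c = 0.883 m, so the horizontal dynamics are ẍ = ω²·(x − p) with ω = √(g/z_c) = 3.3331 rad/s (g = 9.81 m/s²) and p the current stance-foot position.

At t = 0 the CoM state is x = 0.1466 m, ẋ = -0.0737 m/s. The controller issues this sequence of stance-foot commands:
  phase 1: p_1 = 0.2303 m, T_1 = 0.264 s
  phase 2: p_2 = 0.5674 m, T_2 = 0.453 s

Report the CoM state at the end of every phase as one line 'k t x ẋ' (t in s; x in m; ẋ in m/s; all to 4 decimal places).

phase 1: p=0.2303, T=0.264, ωT=0.879938, cosh=1.412780, sinh=0.997971; start (x,ẋ)=(0.146600, -0.073700) → end (x,ẋ)=(0.089984, -0.382536)
phase 2: p=0.5674, T=0.453, ωT=1.509894, cosh=2.373593, sinh=2.152660; start (x,ẋ)=(0.089984, -0.382536) → end (x,ẋ)=(-0.812851, -4.333462)

1 0.2640 0.0900 -0.3825
2 0.7170 -0.8129 -4.3335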